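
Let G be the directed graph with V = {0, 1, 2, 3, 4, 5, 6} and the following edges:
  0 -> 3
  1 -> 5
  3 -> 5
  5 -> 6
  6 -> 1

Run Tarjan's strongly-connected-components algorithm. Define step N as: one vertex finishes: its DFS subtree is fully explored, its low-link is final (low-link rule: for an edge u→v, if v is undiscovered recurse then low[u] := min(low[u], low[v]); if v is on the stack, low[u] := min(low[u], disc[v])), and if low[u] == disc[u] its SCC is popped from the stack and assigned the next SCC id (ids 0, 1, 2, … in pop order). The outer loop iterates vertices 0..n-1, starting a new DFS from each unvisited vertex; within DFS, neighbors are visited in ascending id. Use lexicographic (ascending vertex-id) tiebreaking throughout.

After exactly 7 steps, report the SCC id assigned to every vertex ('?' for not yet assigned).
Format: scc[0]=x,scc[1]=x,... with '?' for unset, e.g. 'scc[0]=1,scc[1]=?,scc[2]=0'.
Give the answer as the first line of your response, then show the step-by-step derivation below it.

scc[0]=2,scc[1]=0,scc[2]=3,scc[3]=1,scc[4]=4,scc[5]=0,scc[6]=0

step 1: low=(low[0]=0,low[1]=2,low[2]=?,low[3]=1,low[4]=?,low[5]=2,low[6]=3); scc=(scc[0]=?,scc[1]=?,scc[2]=?,scc[3]=?,scc[4]=?,scc[5]=?,scc[6]=?)
step 2: low=(low[0]=0,low[1]=2,low[2]=?,low[3]=1,low[4]=?,low[5]=2,low[6]=2); scc=(scc[0]=?,scc[1]=?,scc[2]=?,scc[3]=?,scc[4]=?,scc[5]=?,scc[6]=?)
step 3: low=(low[0]=0,low[1]=2,low[2]=?,low[3]=1,low[4]=?,low[5]=2,low[6]=2); scc=(scc[0]=?,scc[1]=0,scc[2]=?,scc[3]=?,scc[4]=?,scc[5]=0,scc[6]=0)
step 4: low=(low[0]=0,low[1]=2,low[2]=?,low[3]=1,low[4]=?,low[5]=2,low[6]=2); scc=(scc[0]=?,scc[1]=0,scc[2]=?,scc[3]=1,scc[4]=?,scc[5]=0,scc[6]=0)
step 5: low=(low[0]=0,low[1]=2,low[2]=?,low[3]=1,low[4]=?,low[5]=2,low[6]=2); scc=(scc[0]=2,scc[1]=0,scc[2]=?,scc[3]=1,scc[4]=?,scc[5]=0,scc[6]=0)
step 6: low=(low[0]=0,low[1]=2,low[2]=5,low[3]=1,low[4]=?,low[5]=2,low[6]=2); scc=(scc[0]=2,scc[1]=0,scc[2]=3,scc[3]=1,scc[4]=?,scc[5]=0,scc[6]=0)
step 7: low=(low[0]=0,low[1]=2,low[2]=5,low[3]=1,low[4]=6,low[5]=2,low[6]=2); scc=(scc[0]=2,scc[1]=0,scc[2]=3,scc[3]=1,scc[4]=4,scc[5]=0,scc[6]=0)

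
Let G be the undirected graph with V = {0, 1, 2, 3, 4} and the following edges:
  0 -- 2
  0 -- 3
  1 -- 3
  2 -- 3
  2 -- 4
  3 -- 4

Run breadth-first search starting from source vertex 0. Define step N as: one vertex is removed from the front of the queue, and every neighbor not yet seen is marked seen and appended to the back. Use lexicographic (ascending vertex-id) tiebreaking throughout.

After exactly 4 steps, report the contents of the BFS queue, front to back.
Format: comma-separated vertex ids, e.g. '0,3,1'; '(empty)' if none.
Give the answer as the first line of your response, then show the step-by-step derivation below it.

1

step 1: dequeue 0; queue=[2,3]; order=0
step 2: dequeue 2; queue=[3,4]; order=0,2
step 3: dequeue 3; queue=[4,1]; order=0,2,3
step 4: dequeue 4; queue=[1]; order=0,2,3,4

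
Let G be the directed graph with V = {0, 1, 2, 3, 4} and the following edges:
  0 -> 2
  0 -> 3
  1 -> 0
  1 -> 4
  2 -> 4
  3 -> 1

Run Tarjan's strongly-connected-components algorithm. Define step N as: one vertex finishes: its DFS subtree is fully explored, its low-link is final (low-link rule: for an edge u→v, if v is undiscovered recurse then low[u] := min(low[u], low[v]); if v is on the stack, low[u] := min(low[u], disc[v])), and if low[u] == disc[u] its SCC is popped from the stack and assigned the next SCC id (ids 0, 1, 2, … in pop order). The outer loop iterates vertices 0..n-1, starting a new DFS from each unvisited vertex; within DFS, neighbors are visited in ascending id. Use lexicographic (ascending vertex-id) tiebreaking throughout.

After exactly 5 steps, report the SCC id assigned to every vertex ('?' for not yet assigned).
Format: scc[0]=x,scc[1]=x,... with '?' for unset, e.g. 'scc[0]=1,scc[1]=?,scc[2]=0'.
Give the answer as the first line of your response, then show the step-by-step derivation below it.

scc[0]=2,scc[1]=2,scc[2]=1,scc[3]=2,scc[4]=0

step 1: low=(low[0]=0,low[1]=?,low[2]=1,low[3]=?,low[4]=2); scc=(scc[0]=?,scc[1]=?,scc[2]=?,scc[3]=?,scc[4]=0)
step 2: low=(low[0]=0,low[1]=?,low[2]=1,low[3]=?,low[4]=2); scc=(scc[0]=?,scc[1]=?,scc[2]=1,scc[3]=?,scc[4]=0)
step 3: low=(low[0]=0,low[1]=0,low[2]=1,low[3]=3,low[4]=2); scc=(scc[0]=?,scc[1]=?,scc[2]=1,scc[3]=?,scc[4]=0)
step 4: low=(low[0]=0,low[1]=0,low[2]=1,low[3]=0,low[4]=2); scc=(scc[0]=?,scc[1]=?,scc[2]=1,scc[3]=?,scc[4]=0)
step 5: low=(low[0]=0,low[1]=0,low[2]=1,low[3]=0,low[4]=2); scc=(scc[0]=2,scc[1]=2,scc[2]=1,scc[3]=2,scc[4]=0)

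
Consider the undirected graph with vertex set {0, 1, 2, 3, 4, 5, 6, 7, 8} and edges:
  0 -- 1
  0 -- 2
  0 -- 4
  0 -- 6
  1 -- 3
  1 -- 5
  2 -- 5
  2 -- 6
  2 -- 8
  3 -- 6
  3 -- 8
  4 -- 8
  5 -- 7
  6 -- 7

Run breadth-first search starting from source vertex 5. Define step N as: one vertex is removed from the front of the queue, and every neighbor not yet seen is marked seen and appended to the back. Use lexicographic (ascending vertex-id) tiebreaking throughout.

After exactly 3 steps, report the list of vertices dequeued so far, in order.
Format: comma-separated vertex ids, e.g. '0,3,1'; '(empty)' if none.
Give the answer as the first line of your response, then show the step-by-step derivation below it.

5,1,2

step 1: dequeue 5; queue=[1,2,7]; order=5
step 2: dequeue 1; queue=[2,7,0,3]; order=5,1
step 3: dequeue 2; queue=[7,0,3,6,8]; order=5,1,2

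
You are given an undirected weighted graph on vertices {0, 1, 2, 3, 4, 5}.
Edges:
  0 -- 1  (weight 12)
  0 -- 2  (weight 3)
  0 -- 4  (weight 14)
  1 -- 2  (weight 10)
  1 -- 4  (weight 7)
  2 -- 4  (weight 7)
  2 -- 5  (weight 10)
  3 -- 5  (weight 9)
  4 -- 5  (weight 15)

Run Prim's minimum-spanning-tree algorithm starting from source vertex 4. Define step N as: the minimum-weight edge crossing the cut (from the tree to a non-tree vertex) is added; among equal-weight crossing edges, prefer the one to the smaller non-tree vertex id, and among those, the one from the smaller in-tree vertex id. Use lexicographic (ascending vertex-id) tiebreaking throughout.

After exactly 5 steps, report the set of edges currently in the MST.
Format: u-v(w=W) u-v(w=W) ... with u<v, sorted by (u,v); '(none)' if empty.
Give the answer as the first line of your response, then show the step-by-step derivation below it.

0-2(w=3) 1-4(w=7) 2-4(w=7) 2-5(w=10) 3-5(w=9)

step 1: add edge 1-4 (w=7); MST = {1-4(w=7)}
step 2: add edge 2-4 (w=7); MST = {1-4(w=7) 2-4(w=7)}
step 3: add edge 0-2 (w=3); MST = {0-2(w=3) 1-4(w=7) 2-4(w=7)}
step 4: add edge 2-5 (w=10); MST = {0-2(w=3) 1-4(w=7) 2-4(w=7) 2-5(w=10)}
step 5: add edge 3-5 (w=9); MST = {0-2(w=3) 1-4(w=7) 2-4(w=7) 2-5(w=10) 3-5(w=9)}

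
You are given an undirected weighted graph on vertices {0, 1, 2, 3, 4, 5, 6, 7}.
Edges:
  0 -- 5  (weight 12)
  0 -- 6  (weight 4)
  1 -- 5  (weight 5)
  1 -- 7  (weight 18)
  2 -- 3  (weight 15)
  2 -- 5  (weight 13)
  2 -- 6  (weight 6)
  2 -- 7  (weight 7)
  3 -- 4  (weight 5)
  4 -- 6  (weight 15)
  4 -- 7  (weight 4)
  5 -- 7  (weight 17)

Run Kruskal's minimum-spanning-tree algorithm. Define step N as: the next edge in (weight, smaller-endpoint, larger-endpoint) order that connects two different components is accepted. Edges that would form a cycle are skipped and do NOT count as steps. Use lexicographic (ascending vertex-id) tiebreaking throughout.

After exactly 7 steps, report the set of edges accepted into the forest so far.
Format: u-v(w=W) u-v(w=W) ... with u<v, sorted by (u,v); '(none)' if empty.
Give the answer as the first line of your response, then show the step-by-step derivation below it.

0-5(w=12) 0-6(w=4) 1-5(w=5) 2-6(w=6) 2-7(w=7) 3-4(w=5) 4-7(w=4)

step 1: add edge 0-6 (w=4); MST = {0-6(w=4)}
step 2: add edge 4-7 (w=4); MST = {0-6(w=4) 4-7(w=4)}
step 3: add edge 1-5 (w=5); MST = {0-6(w=4) 1-5(w=5) 4-7(w=4)}
step 4: add edge 3-4 (w=5); MST = {0-6(w=4) 1-5(w=5) 3-4(w=5) 4-7(w=4)}
step 5: add edge 2-6 (w=6); MST = {0-6(w=4) 1-5(w=5) 2-6(w=6) 3-4(w=5) 4-7(w=4)}
step 6: add edge 2-7 (w=7); MST = {0-6(w=4) 1-5(w=5) 2-6(w=6) 2-7(w=7) 3-4(w=5) 4-7(w=4)}
step 7: add edge 0-5 (w=12); MST = {0-5(w=12) 0-6(w=4) 1-5(w=5) 2-6(w=6) 2-7(w=7) 3-4(w=5) 4-7(w=4)}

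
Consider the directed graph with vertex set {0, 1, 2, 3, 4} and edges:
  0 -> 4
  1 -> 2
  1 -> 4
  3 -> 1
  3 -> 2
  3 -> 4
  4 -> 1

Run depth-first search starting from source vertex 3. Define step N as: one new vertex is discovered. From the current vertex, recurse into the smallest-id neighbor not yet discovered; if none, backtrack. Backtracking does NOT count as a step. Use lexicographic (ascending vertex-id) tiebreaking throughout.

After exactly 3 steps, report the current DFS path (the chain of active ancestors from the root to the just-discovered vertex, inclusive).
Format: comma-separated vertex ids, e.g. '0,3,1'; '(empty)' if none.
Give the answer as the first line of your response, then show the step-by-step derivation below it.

3,1,2

step 1: discover 3; path=3; order=3
step 2: discover 1; path=3>1; order=3,1
step 3: discover 2; path=3>1>2; order=3,1,2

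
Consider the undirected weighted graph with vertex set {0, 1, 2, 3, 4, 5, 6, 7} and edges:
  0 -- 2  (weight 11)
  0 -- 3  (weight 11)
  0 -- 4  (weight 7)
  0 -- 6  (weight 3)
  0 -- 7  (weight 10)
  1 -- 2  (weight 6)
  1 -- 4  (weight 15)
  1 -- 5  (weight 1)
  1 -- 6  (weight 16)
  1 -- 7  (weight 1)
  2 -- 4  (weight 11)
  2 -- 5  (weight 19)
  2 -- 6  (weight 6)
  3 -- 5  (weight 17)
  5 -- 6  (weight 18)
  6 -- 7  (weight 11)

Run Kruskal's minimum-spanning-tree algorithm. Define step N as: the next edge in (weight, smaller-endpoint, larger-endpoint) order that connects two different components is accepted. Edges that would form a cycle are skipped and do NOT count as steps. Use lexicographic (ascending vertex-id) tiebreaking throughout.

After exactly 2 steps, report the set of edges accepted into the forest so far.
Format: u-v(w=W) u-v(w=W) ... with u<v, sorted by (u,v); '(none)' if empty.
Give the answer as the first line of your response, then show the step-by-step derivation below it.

1-5(w=1) 1-7(w=1)

step 1: add edge 1-5 (w=1); MST = {1-5(w=1)}
step 2: add edge 1-7 (w=1); MST = {1-5(w=1) 1-7(w=1)}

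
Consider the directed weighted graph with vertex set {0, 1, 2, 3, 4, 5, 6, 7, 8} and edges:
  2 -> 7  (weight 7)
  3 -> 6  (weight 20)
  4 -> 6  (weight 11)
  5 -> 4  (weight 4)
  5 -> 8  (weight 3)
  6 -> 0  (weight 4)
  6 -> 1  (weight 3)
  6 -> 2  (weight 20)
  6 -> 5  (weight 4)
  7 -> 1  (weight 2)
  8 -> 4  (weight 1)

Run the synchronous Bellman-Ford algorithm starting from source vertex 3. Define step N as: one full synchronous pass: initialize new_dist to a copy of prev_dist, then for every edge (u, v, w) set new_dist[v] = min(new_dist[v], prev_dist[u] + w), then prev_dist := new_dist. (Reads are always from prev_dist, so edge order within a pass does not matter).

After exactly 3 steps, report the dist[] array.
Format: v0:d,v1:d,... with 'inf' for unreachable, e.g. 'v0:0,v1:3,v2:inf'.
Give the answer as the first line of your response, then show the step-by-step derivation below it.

v0:24,v1:23,v2:40,v3:0,v4:28,v5:24,v6:20,v7:47,v8:27

step 1: dist = v0:inf,v1:inf,v2:inf,v3:0,v4:inf,v5:inf,v6:20,v7:inf,v8:inf
step 2: dist = v0:24,v1:23,v2:40,v3:0,v4:inf,v5:24,v6:20,v7:inf,v8:inf
step 3: dist = v0:24,v1:23,v2:40,v3:0,v4:28,v5:24,v6:20,v7:47,v8:27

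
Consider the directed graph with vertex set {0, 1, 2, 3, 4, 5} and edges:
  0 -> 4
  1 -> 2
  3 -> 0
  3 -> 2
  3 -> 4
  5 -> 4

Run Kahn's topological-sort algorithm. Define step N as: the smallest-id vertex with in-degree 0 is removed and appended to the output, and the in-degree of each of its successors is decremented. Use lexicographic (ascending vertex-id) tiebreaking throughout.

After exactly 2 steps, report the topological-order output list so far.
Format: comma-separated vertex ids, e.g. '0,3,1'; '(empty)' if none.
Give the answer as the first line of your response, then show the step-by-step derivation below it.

1,3

step 1: output 1; order=[1]; indeg=(1,0,1,0,3,0)
step 2: output 3; order=[1,3]; indeg=(0,0,0,0,2,0)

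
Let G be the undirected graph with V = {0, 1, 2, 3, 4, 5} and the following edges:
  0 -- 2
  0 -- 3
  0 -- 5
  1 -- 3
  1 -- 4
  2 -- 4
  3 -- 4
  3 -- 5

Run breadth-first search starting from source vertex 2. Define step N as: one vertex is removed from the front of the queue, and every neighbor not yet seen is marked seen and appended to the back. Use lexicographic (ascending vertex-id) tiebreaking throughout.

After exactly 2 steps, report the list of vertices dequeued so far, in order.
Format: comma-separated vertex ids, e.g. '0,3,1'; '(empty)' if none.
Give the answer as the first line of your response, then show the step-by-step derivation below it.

2,0

step 1: dequeue 2; queue=[0,4]; order=2
step 2: dequeue 0; queue=[4,3,5]; order=2,0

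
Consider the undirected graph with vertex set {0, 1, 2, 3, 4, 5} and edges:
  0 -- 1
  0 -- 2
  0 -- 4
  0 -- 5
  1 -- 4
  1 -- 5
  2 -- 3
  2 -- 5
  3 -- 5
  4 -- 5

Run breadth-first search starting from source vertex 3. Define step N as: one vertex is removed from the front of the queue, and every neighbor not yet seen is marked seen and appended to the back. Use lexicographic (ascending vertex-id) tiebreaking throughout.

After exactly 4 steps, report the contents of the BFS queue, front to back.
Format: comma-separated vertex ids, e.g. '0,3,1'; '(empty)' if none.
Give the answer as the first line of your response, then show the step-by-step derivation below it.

1,4

step 1: dequeue 3; queue=[2,5]; order=3
step 2: dequeue 2; queue=[5,0]; order=3,2
step 3: dequeue 5; queue=[0,1,4]; order=3,2,5
step 4: dequeue 0; queue=[1,4]; order=3,2,5,0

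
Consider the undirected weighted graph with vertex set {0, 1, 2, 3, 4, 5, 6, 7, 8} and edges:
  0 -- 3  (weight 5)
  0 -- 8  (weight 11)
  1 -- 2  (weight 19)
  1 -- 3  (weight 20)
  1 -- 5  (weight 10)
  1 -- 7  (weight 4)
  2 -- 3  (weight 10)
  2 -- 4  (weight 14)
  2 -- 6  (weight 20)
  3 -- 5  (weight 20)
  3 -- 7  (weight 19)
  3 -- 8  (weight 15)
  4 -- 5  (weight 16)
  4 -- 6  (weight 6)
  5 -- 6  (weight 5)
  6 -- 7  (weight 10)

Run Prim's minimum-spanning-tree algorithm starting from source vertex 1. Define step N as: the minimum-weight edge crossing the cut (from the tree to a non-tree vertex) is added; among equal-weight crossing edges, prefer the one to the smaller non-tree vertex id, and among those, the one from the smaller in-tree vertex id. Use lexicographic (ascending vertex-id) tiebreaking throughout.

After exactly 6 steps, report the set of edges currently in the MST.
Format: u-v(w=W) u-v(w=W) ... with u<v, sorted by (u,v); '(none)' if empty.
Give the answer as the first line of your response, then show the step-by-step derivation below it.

1-5(w=10) 1-7(w=4) 2-3(w=10) 2-4(w=14) 4-6(w=6) 5-6(w=5)

step 1: add edge 1-7 (w=4); MST = {1-7(w=4)}
step 2: add edge 1-5 (w=10); MST = {1-5(w=10) 1-7(w=4)}
step 3: add edge 5-6 (w=5); MST = {1-5(w=10) 1-7(w=4) 5-6(w=5)}
step 4: add edge 4-6 (w=6); MST = {1-5(w=10) 1-7(w=4) 4-6(w=6) 5-6(w=5)}
step 5: add edge 2-4 (w=14); MST = {1-5(w=10) 1-7(w=4) 2-4(w=14) 4-6(w=6) 5-6(w=5)}
step 6: add edge 2-3 (w=10); MST = {1-5(w=10) 1-7(w=4) 2-3(w=10) 2-4(w=14) 4-6(w=6) 5-6(w=5)}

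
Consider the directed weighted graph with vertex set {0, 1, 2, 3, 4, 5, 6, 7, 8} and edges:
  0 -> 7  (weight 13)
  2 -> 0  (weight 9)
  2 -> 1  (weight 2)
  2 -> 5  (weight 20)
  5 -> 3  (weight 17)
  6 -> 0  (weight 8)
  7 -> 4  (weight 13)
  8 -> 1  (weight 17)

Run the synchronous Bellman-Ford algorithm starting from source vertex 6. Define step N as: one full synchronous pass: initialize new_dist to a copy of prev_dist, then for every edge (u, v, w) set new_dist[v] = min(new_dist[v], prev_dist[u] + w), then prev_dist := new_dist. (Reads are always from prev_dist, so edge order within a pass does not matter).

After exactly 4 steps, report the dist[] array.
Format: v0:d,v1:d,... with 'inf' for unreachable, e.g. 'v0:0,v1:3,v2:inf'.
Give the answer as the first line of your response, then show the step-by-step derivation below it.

v0:8,v1:inf,v2:inf,v3:inf,v4:34,v5:inf,v6:0,v7:21,v8:inf

step 1: dist = v0:8,v1:inf,v2:inf,v3:inf,v4:inf,v5:inf,v6:0,v7:inf,v8:inf
step 2: dist = v0:8,v1:inf,v2:inf,v3:inf,v4:inf,v5:inf,v6:0,v7:21,v8:inf
step 3: dist = v0:8,v1:inf,v2:inf,v3:inf,v4:34,v5:inf,v6:0,v7:21,v8:inf
step 4: dist = v0:8,v1:inf,v2:inf,v3:inf,v4:34,v5:inf,v6:0,v7:21,v8:inf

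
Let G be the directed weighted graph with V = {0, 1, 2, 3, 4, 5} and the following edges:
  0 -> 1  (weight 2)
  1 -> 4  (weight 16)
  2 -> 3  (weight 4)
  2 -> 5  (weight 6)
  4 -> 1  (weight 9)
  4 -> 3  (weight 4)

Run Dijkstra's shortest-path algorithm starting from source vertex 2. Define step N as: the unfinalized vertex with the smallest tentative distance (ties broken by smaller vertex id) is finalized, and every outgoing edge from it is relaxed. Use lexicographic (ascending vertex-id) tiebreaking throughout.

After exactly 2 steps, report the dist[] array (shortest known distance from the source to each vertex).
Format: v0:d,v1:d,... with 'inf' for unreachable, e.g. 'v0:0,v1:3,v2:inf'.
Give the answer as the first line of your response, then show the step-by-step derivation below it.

v0:inf,v1:inf,v2:0,v3:4,v4:inf,v5:6

step 1: dist = v0:inf,v1:inf,v2:0,v3:4,v4:inf,v5:6
step 2: dist = v0:inf,v1:inf,v2:0,v3:4,v4:inf,v5:6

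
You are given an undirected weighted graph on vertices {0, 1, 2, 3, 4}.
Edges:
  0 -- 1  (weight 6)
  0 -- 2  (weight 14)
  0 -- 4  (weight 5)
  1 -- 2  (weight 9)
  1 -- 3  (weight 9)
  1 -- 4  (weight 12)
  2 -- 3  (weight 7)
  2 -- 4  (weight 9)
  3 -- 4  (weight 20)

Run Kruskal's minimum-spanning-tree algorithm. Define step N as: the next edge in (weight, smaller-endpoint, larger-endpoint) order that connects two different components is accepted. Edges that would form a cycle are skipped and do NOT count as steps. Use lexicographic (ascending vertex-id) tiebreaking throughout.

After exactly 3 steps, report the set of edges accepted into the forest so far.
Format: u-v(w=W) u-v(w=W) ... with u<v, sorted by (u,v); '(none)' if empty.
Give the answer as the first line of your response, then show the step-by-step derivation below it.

0-1(w=6) 0-4(w=5) 2-3(w=7)

step 1: add edge 0-4 (w=5); MST = {0-4(w=5)}
step 2: add edge 0-1 (w=6); MST = {0-1(w=6) 0-4(w=5)}
step 3: add edge 2-3 (w=7); MST = {0-1(w=6) 0-4(w=5) 2-3(w=7)}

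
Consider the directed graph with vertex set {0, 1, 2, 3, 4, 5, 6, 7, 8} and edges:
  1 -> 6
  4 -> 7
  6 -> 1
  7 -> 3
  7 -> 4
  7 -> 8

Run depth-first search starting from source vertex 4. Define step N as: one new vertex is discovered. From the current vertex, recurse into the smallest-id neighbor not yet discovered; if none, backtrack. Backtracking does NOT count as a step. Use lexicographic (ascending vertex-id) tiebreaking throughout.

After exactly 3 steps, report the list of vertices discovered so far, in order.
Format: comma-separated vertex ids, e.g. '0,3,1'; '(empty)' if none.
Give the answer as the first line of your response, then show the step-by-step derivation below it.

4,7,3

step 1: discover 4; path=4; order=4
step 2: discover 7; path=4>7; order=4,7
step 3: discover 3; path=4>7>3; order=4,7,3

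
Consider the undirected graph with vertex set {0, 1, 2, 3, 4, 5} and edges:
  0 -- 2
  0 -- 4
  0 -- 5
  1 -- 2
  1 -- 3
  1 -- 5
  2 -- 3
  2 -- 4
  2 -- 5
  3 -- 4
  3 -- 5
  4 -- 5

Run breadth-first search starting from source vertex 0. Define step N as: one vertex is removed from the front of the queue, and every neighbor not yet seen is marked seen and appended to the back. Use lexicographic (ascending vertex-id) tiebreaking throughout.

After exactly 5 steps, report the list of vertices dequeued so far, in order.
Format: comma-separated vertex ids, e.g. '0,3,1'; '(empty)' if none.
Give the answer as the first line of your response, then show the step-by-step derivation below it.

0,2,4,5,1

step 1: dequeue 0; queue=[2,4,5]; order=0
step 2: dequeue 2; queue=[4,5,1,3]; order=0,2
step 3: dequeue 4; queue=[5,1,3]; order=0,2,4
step 4: dequeue 5; queue=[1,3]; order=0,2,4,5
step 5: dequeue 1; queue=[3]; order=0,2,4,5,1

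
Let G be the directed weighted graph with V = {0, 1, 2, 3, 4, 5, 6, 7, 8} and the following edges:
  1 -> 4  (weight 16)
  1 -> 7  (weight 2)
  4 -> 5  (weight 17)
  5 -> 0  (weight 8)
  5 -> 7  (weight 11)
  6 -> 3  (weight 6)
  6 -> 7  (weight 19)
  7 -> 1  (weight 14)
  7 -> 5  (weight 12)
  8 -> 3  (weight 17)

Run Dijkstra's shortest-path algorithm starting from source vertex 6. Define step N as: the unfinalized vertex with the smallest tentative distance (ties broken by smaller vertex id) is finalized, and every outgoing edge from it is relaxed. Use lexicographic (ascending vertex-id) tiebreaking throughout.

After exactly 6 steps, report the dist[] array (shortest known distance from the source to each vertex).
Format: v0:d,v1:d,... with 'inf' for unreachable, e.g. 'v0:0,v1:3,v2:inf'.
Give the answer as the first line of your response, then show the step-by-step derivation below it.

v0:39,v1:33,v2:inf,v3:6,v4:49,v5:31,v6:0,v7:19,v8:inf

step 1: dist = v0:inf,v1:inf,v2:inf,v3:6,v4:inf,v5:inf,v6:0,v7:19,v8:inf
step 2: dist = v0:inf,v1:inf,v2:inf,v3:6,v4:inf,v5:inf,v6:0,v7:19,v8:inf
step 3: dist = v0:inf,v1:33,v2:inf,v3:6,v4:inf,v5:31,v6:0,v7:19,v8:inf
step 4: dist = v0:39,v1:33,v2:inf,v3:6,v4:inf,v5:31,v6:0,v7:19,v8:inf
step 5: dist = v0:39,v1:33,v2:inf,v3:6,v4:49,v5:31,v6:0,v7:19,v8:inf
step 6: dist = v0:39,v1:33,v2:inf,v3:6,v4:49,v5:31,v6:0,v7:19,v8:inf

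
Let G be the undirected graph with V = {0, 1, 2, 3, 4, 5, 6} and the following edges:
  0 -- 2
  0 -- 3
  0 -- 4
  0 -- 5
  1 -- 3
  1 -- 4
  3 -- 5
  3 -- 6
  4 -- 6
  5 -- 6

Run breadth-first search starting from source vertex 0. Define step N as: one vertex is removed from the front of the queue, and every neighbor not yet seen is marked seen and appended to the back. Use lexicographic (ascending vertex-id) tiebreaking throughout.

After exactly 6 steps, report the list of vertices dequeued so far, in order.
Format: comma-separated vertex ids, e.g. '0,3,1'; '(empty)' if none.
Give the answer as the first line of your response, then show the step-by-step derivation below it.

0,2,3,4,5,1

step 1: dequeue 0; queue=[2,3,4,5]; order=0
step 2: dequeue 2; queue=[3,4,5]; order=0,2
step 3: dequeue 3; queue=[4,5,1,6]; order=0,2,3
step 4: dequeue 4; queue=[5,1,6]; order=0,2,3,4
step 5: dequeue 5; queue=[1,6]; order=0,2,3,4,5
step 6: dequeue 1; queue=[6]; order=0,2,3,4,5,1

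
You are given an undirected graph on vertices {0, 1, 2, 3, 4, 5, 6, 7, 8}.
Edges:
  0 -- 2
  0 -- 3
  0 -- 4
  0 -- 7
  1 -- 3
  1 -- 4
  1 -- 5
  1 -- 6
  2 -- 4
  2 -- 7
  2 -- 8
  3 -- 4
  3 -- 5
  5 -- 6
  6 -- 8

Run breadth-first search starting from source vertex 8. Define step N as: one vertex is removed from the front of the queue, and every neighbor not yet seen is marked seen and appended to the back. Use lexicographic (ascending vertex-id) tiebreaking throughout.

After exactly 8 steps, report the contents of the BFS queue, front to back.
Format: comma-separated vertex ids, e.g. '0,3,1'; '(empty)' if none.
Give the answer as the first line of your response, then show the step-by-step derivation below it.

3

step 1: dequeue 8; queue=[2,6]; order=8
step 2: dequeue 2; queue=[6,0,4,7]; order=8,2
step 3: dequeue 6; queue=[0,4,7,1,5]; order=8,2,6
step 4: dequeue 0; queue=[4,7,1,5,3]; order=8,2,6,0
step 5: dequeue 4; queue=[7,1,5,3]; order=8,2,6,0,4
step 6: dequeue 7; queue=[1,5,3]; order=8,2,6,0,4,7
step 7: dequeue 1; queue=[5,3]; order=8,2,6,0,4,7,1
step 8: dequeue 5; queue=[3]; order=8,2,6,0,4,7,1,5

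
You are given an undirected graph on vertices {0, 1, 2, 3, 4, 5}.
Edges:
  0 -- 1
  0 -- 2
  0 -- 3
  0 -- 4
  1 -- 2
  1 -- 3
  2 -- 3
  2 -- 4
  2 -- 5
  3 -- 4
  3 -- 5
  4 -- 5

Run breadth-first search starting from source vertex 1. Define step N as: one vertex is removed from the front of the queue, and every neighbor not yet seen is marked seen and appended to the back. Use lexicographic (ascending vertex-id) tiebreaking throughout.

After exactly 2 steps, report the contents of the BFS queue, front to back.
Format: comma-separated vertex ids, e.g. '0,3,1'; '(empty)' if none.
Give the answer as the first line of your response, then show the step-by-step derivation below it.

2,3,4

step 1: dequeue 1; queue=[0,2,3]; order=1
step 2: dequeue 0; queue=[2,3,4]; order=1,0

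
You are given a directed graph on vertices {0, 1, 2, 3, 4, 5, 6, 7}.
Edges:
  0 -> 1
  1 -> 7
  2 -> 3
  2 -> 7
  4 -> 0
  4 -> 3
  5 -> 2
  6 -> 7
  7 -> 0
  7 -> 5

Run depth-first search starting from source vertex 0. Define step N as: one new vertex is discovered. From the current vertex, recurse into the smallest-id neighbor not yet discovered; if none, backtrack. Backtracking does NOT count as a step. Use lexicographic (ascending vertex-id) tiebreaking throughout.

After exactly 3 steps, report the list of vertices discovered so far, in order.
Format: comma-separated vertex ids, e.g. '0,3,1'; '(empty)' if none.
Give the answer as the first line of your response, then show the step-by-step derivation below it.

0,1,7

step 1: discover 0; path=0; order=0
step 2: discover 1; path=0>1; order=0,1
step 3: discover 7; path=0>1>7; order=0,1,7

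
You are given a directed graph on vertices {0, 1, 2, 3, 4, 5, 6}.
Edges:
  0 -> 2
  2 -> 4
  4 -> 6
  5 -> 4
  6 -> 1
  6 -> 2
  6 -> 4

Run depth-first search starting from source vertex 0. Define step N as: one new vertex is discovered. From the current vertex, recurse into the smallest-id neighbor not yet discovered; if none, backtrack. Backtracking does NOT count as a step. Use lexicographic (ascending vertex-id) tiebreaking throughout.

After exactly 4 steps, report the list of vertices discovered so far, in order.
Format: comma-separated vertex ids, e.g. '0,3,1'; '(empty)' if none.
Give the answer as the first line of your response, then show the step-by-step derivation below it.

0,2,4,6

step 1: discover 0; path=0; order=0
step 2: discover 2; path=0>2; order=0,2
step 3: discover 4; path=0>2>4; order=0,2,4
step 4: discover 6; path=0>2>4>6; order=0,2,4,6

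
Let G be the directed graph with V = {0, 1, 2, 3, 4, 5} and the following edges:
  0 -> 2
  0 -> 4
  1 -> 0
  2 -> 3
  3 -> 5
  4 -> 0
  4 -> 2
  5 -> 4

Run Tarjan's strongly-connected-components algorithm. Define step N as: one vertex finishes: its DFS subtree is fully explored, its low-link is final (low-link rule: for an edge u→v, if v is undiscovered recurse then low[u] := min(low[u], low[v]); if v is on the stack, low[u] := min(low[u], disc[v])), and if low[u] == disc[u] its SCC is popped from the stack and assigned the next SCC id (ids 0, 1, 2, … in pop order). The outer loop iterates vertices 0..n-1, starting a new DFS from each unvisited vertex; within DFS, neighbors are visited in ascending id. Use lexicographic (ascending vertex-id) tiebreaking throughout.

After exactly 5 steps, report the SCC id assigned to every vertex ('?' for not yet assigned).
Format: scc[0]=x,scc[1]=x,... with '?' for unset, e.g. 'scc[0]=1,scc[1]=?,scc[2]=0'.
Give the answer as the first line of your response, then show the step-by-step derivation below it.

scc[0]=0,scc[1]=?,scc[2]=0,scc[3]=0,scc[4]=0,scc[5]=0

step 1: low=(low[0]=0,low[1]=?,low[2]=1,low[3]=2,low[4]=0,low[5]=3); scc=(scc[0]=?,scc[1]=?,scc[2]=?,scc[3]=?,scc[4]=?,scc[5]=?)
step 2: low=(low[0]=0,low[1]=?,low[2]=1,low[3]=2,low[4]=0,low[5]=0); scc=(scc[0]=?,scc[1]=?,scc[2]=?,scc[3]=?,scc[4]=?,scc[5]=?)
step 3: low=(low[0]=0,low[1]=?,low[2]=1,low[3]=0,low[4]=0,low[5]=0); scc=(scc[0]=?,scc[1]=?,scc[2]=?,scc[3]=?,scc[4]=?,scc[5]=?)
step 4: low=(low[0]=0,low[1]=?,low[2]=0,low[3]=0,low[4]=0,low[5]=0); scc=(scc[0]=?,scc[1]=?,scc[2]=?,scc[3]=?,scc[4]=?,scc[5]=?)
step 5: low=(low[0]=0,low[1]=?,low[2]=0,low[3]=0,low[4]=0,low[5]=0); scc=(scc[0]=0,scc[1]=?,scc[2]=0,scc[3]=0,scc[4]=0,scc[5]=0)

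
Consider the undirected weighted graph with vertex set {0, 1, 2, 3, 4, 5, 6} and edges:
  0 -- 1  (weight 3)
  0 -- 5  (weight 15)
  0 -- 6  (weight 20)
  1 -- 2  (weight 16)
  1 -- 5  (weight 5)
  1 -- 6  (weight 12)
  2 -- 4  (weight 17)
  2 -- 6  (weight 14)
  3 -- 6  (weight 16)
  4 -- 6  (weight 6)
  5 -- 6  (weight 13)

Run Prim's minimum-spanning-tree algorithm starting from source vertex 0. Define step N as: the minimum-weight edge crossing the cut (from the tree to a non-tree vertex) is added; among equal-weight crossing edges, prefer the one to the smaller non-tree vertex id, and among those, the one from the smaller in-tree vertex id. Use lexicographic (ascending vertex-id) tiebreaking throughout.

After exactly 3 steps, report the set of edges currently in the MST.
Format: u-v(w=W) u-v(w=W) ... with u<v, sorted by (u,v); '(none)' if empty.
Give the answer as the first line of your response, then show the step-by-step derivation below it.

0-1(w=3) 1-5(w=5) 1-6(w=12)

step 1: add edge 0-1 (w=3); MST = {0-1(w=3)}
step 2: add edge 1-5 (w=5); MST = {0-1(w=3) 1-5(w=5)}
step 3: add edge 1-6 (w=12); MST = {0-1(w=3) 1-5(w=5) 1-6(w=12)}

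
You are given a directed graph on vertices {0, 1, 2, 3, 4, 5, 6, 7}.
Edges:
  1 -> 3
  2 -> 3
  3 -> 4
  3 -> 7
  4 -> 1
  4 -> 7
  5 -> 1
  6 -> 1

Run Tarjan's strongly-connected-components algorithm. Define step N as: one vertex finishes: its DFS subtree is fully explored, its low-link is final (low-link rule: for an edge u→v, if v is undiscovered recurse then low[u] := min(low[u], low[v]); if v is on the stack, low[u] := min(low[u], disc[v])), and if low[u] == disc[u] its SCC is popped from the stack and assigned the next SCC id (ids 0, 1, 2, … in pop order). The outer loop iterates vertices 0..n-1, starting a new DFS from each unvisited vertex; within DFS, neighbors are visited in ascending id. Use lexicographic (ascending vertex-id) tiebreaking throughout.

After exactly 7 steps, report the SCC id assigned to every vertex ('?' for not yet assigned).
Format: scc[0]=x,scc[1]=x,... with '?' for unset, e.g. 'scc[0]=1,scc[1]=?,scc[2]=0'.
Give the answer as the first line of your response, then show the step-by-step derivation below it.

scc[0]=0,scc[1]=2,scc[2]=3,scc[3]=2,scc[4]=2,scc[5]=4,scc[6]=?,scc[7]=1

step 1: low=(low[0]=0,low[1]=?,low[2]=?,low[3]=?,low[4]=?,low[5]=?,low[6]=?,low[7]=?); scc=(scc[0]=0,scc[1]=?,scc[2]=?,scc[3]=?,scc[4]=?,scc[5]=?,scc[6]=?,scc[7]=?)
step 2: low=(low[0]=0,low[1]=1,low[2]=?,low[3]=2,low[4]=1,low[5]=?,low[6]=?,low[7]=4); scc=(scc[0]=0,scc[1]=?,scc[2]=?,scc[3]=?,scc[4]=?,scc[5]=?,scc[6]=?,scc[7]=1)
step 3: low=(low[0]=0,low[1]=1,low[2]=?,low[3]=2,low[4]=1,low[5]=?,low[6]=?,low[7]=4); scc=(scc[0]=0,scc[1]=?,scc[2]=?,scc[3]=?,scc[4]=?,scc[5]=?,scc[6]=?,scc[7]=1)
step 4: low=(low[0]=0,low[1]=1,low[2]=?,low[3]=1,low[4]=1,low[5]=?,low[6]=?,low[7]=4); scc=(scc[0]=0,scc[1]=?,scc[2]=?,scc[3]=?,scc[4]=?,scc[5]=?,scc[6]=?,scc[7]=1)
step 5: low=(low[0]=0,low[1]=1,low[2]=?,low[3]=1,low[4]=1,low[5]=?,low[6]=?,low[7]=4); scc=(scc[0]=0,scc[1]=2,scc[2]=?,scc[3]=2,scc[4]=2,scc[5]=?,scc[6]=?,scc[7]=1)
step 6: low=(low[0]=0,low[1]=1,low[2]=5,low[3]=1,low[4]=1,low[5]=?,low[6]=?,low[7]=4); scc=(scc[0]=0,scc[1]=2,scc[2]=3,scc[3]=2,scc[4]=2,scc[5]=?,scc[6]=?,scc[7]=1)
step 7: low=(low[0]=0,low[1]=1,low[2]=5,low[3]=1,low[4]=1,low[5]=6,low[6]=?,low[7]=4); scc=(scc[0]=0,scc[1]=2,scc[2]=3,scc[3]=2,scc[4]=2,scc[5]=4,scc[6]=?,scc[7]=1)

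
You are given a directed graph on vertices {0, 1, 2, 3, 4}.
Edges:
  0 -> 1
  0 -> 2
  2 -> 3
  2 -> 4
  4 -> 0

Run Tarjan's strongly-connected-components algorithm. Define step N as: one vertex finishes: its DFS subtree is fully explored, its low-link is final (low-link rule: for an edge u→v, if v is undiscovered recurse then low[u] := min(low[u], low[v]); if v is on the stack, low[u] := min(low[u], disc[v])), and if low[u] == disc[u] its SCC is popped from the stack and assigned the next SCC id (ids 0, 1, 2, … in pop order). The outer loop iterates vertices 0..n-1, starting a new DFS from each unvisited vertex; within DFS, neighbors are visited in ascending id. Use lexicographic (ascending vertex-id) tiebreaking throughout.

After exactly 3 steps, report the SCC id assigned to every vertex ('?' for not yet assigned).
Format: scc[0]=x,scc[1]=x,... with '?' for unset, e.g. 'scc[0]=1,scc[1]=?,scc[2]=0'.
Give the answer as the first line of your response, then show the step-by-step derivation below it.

scc[0]=?,scc[1]=0,scc[2]=?,scc[3]=1,scc[4]=?

step 1: low=(low[0]=0,low[1]=1,low[2]=?,low[3]=?,low[4]=?); scc=(scc[0]=?,scc[1]=0,scc[2]=?,scc[3]=?,scc[4]=?)
step 2: low=(low[0]=0,low[1]=1,low[2]=2,low[3]=3,low[4]=?); scc=(scc[0]=?,scc[1]=0,scc[2]=?,scc[3]=1,scc[4]=?)
step 3: low=(low[0]=0,low[1]=1,low[2]=2,low[3]=3,low[4]=0); scc=(scc[0]=?,scc[1]=0,scc[2]=?,scc[3]=1,scc[4]=?)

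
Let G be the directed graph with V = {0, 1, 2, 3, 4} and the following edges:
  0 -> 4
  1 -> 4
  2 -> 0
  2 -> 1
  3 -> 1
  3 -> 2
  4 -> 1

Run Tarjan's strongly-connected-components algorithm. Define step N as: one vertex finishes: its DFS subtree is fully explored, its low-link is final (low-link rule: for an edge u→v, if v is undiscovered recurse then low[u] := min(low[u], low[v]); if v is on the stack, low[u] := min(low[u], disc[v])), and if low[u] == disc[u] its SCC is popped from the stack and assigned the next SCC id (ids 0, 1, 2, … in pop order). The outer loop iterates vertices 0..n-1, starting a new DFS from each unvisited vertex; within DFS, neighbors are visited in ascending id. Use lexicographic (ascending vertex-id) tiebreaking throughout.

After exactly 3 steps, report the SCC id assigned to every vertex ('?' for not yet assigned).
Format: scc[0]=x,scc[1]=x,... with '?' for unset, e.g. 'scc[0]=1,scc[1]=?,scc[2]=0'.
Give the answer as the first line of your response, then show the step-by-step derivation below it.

scc[0]=1,scc[1]=0,scc[2]=?,scc[3]=?,scc[4]=0

step 1: low=(low[0]=0,low[1]=1,low[2]=?,low[3]=?,low[4]=1); scc=(scc[0]=?,scc[1]=?,scc[2]=?,scc[3]=?,scc[4]=?)
step 2: low=(low[0]=0,low[1]=1,low[2]=?,low[3]=?,low[4]=1); scc=(scc[0]=?,scc[1]=0,scc[2]=?,scc[3]=?,scc[4]=0)
step 3: low=(low[0]=0,low[1]=1,low[2]=?,low[3]=?,low[4]=1); scc=(scc[0]=1,scc[1]=0,scc[2]=?,scc[3]=?,scc[4]=0)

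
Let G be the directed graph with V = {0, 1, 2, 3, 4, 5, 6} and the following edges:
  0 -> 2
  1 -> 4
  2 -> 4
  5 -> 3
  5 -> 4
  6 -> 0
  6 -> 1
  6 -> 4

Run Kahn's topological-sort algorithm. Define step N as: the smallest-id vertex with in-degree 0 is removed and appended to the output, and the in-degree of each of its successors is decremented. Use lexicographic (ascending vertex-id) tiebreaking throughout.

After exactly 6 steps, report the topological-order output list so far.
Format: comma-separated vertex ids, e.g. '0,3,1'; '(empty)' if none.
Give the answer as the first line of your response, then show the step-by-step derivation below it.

5,3,6,0,1,2

step 1: output 5; order=[5]; indeg=(1,1,1,0,3,0,0)
step 2: output 3; order=[5,3]; indeg=(1,1,1,0,3,0,0)
step 3: output 6; order=[5,3,6]; indeg=(0,0,1,0,2,0,0)
step 4: output 0; order=[5,3,6,0]; indeg=(0,0,0,0,2,0,0)
step 5: output 1; order=[5,3,6,0,1]; indeg=(0,0,0,0,1,0,0)
step 6: output 2; order=[5,3,6,0,1,2]; indeg=(0,0,0,0,0,0,0)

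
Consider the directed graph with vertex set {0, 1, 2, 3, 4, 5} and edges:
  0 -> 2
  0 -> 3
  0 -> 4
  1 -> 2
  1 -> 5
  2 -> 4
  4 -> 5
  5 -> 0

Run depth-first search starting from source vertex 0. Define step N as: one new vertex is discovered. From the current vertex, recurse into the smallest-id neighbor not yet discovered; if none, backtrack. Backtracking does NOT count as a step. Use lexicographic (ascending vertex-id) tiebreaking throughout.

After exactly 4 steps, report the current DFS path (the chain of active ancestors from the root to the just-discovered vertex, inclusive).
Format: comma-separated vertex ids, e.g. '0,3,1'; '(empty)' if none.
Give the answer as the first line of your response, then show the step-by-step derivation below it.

0,2,4,5

step 1: discover 0; path=0; order=0
step 2: discover 2; path=0>2; order=0,2
step 3: discover 4; path=0>2>4; order=0,2,4
step 4: discover 5; path=0>2>4>5; order=0,2,4,5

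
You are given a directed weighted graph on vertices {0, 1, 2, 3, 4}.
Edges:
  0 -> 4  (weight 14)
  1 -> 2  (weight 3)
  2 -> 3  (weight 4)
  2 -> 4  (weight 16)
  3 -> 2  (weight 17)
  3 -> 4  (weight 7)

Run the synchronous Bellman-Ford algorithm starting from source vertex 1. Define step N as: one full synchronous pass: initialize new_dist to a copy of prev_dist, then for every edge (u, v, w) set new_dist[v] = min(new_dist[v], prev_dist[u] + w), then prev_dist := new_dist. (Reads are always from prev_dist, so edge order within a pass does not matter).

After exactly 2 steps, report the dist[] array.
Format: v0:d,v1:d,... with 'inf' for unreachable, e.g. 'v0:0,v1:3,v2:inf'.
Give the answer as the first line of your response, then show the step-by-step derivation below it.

v0:inf,v1:0,v2:3,v3:7,v4:19

step 1: dist = v0:inf,v1:0,v2:3,v3:inf,v4:inf
step 2: dist = v0:inf,v1:0,v2:3,v3:7,v4:19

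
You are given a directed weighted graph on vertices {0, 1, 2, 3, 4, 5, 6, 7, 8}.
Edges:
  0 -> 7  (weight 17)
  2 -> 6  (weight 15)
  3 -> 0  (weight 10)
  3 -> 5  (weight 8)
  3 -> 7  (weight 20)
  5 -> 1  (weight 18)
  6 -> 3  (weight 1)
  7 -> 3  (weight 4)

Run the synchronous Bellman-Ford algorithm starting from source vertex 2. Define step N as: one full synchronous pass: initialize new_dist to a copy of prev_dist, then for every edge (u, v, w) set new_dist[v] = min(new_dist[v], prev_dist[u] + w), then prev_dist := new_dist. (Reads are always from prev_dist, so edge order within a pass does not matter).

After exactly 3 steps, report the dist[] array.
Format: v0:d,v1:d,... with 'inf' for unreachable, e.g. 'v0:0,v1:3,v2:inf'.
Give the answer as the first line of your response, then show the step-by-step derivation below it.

v0:26,v1:inf,v2:0,v3:16,v4:inf,v5:24,v6:15,v7:36,v8:inf

step 1: dist = v0:inf,v1:inf,v2:0,v3:inf,v4:inf,v5:inf,v6:15,v7:inf,v8:inf
step 2: dist = v0:inf,v1:inf,v2:0,v3:16,v4:inf,v5:inf,v6:15,v7:inf,v8:inf
step 3: dist = v0:26,v1:inf,v2:0,v3:16,v4:inf,v5:24,v6:15,v7:36,v8:inf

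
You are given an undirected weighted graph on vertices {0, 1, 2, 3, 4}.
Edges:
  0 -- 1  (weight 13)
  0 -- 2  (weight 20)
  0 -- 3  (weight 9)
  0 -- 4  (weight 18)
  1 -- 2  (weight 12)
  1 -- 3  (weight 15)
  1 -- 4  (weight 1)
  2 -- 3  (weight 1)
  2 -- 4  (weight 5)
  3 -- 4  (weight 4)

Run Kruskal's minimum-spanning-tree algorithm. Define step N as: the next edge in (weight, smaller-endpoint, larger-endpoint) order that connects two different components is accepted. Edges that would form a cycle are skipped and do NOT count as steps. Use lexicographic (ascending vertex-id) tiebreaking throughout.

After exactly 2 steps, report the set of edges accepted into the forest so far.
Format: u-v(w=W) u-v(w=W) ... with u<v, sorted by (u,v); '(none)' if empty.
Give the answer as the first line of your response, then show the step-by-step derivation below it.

1-4(w=1) 2-3(w=1)

step 1: add edge 1-4 (w=1); MST = {1-4(w=1)}
step 2: add edge 2-3 (w=1); MST = {1-4(w=1) 2-3(w=1)}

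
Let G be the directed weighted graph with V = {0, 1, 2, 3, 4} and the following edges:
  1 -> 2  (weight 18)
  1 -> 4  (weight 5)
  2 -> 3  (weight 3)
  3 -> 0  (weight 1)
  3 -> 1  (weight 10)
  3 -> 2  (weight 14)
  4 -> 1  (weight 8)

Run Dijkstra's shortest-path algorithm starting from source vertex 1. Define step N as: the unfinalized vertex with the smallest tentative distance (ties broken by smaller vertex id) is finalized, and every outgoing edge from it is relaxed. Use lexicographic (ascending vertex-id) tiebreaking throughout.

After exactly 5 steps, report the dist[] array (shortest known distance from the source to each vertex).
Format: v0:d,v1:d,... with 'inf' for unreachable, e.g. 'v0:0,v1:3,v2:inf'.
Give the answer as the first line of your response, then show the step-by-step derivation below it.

v0:22,v1:0,v2:18,v3:21,v4:5

step 1: dist = v0:inf,v1:0,v2:18,v3:inf,v4:5
step 2: dist = v0:inf,v1:0,v2:18,v3:inf,v4:5
step 3: dist = v0:inf,v1:0,v2:18,v3:21,v4:5
step 4: dist = v0:22,v1:0,v2:18,v3:21,v4:5
step 5: dist = v0:22,v1:0,v2:18,v3:21,v4:5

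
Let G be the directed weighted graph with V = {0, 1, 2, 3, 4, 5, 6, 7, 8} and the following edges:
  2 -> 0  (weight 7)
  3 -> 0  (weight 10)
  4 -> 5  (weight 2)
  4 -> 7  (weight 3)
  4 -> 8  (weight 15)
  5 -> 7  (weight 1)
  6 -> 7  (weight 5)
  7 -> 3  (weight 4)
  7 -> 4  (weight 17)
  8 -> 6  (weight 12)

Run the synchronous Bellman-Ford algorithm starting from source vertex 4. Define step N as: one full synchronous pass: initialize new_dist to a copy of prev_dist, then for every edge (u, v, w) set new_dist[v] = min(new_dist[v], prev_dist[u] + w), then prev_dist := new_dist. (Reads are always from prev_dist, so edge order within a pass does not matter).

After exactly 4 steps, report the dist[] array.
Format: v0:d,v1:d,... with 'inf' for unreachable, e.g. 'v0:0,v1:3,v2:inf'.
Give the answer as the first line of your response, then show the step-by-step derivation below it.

v0:17,v1:inf,v2:inf,v3:7,v4:0,v5:2,v6:27,v7:3,v8:15

step 1: dist = v0:inf,v1:inf,v2:inf,v3:inf,v4:0,v5:2,v6:inf,v7:3,v8:15
step 2: dist = v0:inf,v1:inf,v2:inf,v3:7,v4:0,v5:2,v6:27,v7:3,v8:15
step 3: dist = v0:17,v1:inf,v2:inf,v3:7,v4:0,v5:2,v6:27,v7:3,v8:15
step 4: dist = v0:17,v1:inf,v2:inf,v3:7,v4:0,v5:2,v6:27,v7:3,v8:15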